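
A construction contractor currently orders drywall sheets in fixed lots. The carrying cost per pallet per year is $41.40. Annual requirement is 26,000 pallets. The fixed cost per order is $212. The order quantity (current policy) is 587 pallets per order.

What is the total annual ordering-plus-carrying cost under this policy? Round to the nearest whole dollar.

Annual ordering cost = (D/Q)·S = (26,000/587) × 212 = $9,390.12
Annual holding cost  = (Q/2)·H = (587/2) × 41.4 = $12,150.90
Total = $9,390.12 + $12,150.90 = $21,541.02

$21,541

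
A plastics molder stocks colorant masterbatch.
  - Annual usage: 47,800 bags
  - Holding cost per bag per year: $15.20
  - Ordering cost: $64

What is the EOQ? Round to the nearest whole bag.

634 bags

EOQ = √(2DS/H) = √(2 × 47,800 × 64 / 15.2)
    = √(402,526.32) ≈ 634.45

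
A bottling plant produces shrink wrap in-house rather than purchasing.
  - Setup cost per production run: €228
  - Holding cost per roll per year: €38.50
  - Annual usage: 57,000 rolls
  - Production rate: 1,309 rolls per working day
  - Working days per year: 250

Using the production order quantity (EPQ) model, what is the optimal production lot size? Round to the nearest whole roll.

Daily demand d = 57,000/250 = 228.000; p = 1309; 1 − d/p = 0.82582
EPQ = √(2DS / (H(1 − d/p)))
    = √(2 × 57,000 × 228 / (38.5 × 0.82582)) ≈ 904.16

904 rolls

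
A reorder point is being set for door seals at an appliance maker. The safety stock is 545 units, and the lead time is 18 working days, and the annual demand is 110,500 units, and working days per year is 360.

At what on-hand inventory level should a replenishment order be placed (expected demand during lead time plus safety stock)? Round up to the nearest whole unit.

6,070 units

Daily demand d = 110,500 / 360 = 306.944 units/day
Demand during lead time = 306.944 × 18 = 5,525.00
Reorder point = 5,525.00 + 545 = 6,070.00 → round up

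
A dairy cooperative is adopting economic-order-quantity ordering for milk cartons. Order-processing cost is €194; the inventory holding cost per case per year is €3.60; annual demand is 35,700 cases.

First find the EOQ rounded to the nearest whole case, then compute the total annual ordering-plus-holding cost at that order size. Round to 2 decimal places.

€7,061.57

EOQ = √(2DS/H) = √(2 × 35,700 × 194 / 3.6)
    = √(3,847,666.67) ≈ 1,961.55 → Q = 1,962 cases
Orders/yr = 35,700/1,962 = 18.196; ordering cost = 18.196 × €194 = €3,529.97
Average inventory = 1,962/2 = 981; holding cost = 981 × €3.6 = €3,531.60
Total = €3,529.97 + €3,531.60 = €7,061.57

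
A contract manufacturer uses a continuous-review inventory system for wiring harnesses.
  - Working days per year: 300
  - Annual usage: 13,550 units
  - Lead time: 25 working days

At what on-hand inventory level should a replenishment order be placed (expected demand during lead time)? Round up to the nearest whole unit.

1,130 units

Daily demand d = 13,550 / 300 = 45.167 units/day
Demand during lead time = 45.167 × 25 = 1,129.17
Reorder point = 1,129.17 → round up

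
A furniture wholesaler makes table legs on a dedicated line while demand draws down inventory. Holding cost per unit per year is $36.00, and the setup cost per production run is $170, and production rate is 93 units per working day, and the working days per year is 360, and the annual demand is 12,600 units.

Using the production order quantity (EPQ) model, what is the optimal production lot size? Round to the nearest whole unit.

437 units

Daily demand d = 12,600/360 = 35.000; p = 93; 1 − d/p = 0.62366
EPQ = √(2DS / (H(1 − d/p)))
    = √(2 × 12,600 × 170 / (36 × 0.62366)) ≈ 436.82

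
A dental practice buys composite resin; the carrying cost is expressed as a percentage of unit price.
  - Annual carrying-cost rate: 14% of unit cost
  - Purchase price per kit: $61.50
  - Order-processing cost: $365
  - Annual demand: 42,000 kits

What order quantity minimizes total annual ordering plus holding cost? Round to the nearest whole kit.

1,887 kits

Carrying cost H = $61.5 × 14% = $8.6100/kit/yr
2DS/H = 2·42,000·365/8.61 = 3,560,975.61
EOQ = √3,560,975.61 ≈ 1,887.05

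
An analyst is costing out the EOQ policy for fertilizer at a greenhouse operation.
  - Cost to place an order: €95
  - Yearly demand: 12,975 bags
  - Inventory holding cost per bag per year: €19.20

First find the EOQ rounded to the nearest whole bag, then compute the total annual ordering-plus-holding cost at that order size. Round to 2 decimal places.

Q* = √(2·D·S / H) = √(2·12,975·95 / 19.2) = √128,398.4 ≈ 358.33 → Q = 358 bags
Annual ordering cost = (D/Q)·S = (12,975/358) × 95 = €3,443.09
Annual holding cost  = (Q/2)·H = (358/2) × 19.2 = €3,436.80
Total = €3,443.09 + €3,436.80 = €6,879.89

€6,879.89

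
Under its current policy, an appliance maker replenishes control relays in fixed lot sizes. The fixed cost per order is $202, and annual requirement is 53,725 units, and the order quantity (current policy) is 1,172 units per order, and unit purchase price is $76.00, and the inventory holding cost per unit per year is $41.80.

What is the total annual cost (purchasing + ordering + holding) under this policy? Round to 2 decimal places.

$4,116,854.57

Annual ordering cost = (D/Q)·S = (53,725/1,172) × 202 = $9,259.77
Annual holding cost  = (Q/2)·H = (1,172/2) × 41.8 = $24,494.80
Purchase cost = D·C = 53,725 × 76 = $4,083,100.00
Total = $9,259.77 + $24,494.80 + $4,083,100.00 = $4,116,854.57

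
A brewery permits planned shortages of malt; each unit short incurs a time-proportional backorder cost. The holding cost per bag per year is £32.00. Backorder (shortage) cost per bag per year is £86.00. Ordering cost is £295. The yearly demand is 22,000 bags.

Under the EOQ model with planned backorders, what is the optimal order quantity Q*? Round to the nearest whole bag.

Basic EOQ = √(2·22,000·295/32) = 636.887
Backorder adjustment √((H+b)/b) = √((32+86)/86) = 1.1714
Q* = 636.887 × 1.1714 ≈ 746.03

746 bags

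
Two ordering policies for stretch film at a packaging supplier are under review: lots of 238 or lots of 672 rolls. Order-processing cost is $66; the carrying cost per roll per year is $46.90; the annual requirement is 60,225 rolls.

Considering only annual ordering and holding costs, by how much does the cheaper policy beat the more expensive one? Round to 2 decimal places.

TC(Q) = (D/Q)S + (Q/2)H
TC(238) = (60,225/238)×66 + (238/2)×46.9 = $22,282.15
TC(672) = (60,225/672)×66 + (672/2)×46.9 = $21,673.36
Lots of 672 are cheaper by $608.80.

$608.80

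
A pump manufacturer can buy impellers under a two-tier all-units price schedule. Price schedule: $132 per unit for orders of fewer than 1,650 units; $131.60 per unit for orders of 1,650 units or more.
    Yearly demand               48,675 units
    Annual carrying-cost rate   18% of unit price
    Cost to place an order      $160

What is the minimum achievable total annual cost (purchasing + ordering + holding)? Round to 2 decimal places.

H₁ = 18%×$132 = $23.7600;  H₂ = 18%×$131.60 = $23.6880
EOQ₁ = √(2×48,675×160/23.7600) = 809.66  (< 1,650, feasible at tier 1)
EOQ₂ = √(2×48,675×160/23.6880) = 810.89  (< 1,650 → use Q = 1,650 at tier-2 price)
TC(tier 1 (EOQ₁), Q≈809.7) = $6,444,337.61
TC(tier 2, Q≈1,650.0) = $6,429,892.60
Minimum at tier 2: $6,429,892.60

$6,429,892.60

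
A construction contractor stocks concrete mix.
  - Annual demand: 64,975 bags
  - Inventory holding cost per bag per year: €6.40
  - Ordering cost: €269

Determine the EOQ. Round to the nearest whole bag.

2,337 bags

Optimal lot size Q* = (2 × 64,975 × €269 / €6.4)^½ ≈ 2,337.08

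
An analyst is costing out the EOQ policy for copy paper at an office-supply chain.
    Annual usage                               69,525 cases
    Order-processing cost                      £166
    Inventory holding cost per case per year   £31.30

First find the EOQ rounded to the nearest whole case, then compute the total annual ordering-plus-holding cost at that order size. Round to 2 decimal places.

£26,878.91

2DS/H = 2·69,525·166/31.3 = 737,453.67
EOQ = √737,453.67 ≈ 858.75 → Q = 859 cases
Annual ordering cost = (D/Q)·S = (69,525/859) × 166 = £13,435.56
Annual holding cost  = (Q/2)·H = (859/2) × 31.3 = £13,443.35
Total = £13,435.56 + £13,443.35 = £26,878.91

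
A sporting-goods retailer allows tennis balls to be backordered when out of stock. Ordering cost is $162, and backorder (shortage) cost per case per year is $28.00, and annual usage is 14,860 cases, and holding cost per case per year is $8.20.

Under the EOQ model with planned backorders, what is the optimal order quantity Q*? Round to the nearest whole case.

871 cases

Q* = √(2DS/H) · √((H + b)/b)
   = √(2 × 14,860 × 162 / 8.2) · √((8.2 + 28) / 28)
   = 766.258 × 1.1370 ≈ 871.26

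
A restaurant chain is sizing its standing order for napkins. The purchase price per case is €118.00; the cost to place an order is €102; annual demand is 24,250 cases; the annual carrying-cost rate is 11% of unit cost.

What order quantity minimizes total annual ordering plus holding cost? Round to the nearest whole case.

617 cases

Holding cost per case per year: H = 11% × €118 = €12.9800
EOQ = √(2DS/H) = √(2 × 24,250 × 102 / 12.98)
    = √(381,124.81) ≈ 617.35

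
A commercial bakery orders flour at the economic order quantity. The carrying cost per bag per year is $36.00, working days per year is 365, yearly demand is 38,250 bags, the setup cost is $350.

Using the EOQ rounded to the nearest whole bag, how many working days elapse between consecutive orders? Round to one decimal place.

8.2 days

Q* = √(2·D·S / H) = √(2·38,250·350 / 36) = √743,750.0 ≈ 862.41 → Q = 862 bags
T = Q/D × 365 days = 862/38,250 × 365 = 8.226 days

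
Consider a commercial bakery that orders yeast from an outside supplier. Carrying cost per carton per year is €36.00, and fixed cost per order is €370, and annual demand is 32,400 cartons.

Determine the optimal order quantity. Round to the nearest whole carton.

816 cartons

Optimal lot size Q* = (2 × 32,400 × €370 / €36)^½ ≈ 816.09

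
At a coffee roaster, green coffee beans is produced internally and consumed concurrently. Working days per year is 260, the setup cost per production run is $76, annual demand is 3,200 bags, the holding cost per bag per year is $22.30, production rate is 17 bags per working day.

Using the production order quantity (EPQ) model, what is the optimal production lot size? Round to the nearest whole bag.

Daily demand d = 3,200/260 = 12.308; p = 17; 1 − d/p = 0.27602
EPQ = √(2DS / (H(1 − d/p)))
    = √(2 × 3,200 × 76 / (22.3 × 0.27602)) ≈ 281.11

281 bags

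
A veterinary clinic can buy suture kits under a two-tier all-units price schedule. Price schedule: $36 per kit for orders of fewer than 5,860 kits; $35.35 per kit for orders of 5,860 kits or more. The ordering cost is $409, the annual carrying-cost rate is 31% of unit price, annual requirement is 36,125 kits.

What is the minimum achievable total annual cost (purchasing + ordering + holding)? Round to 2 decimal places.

H₁ = 31%×$36 = $11.1600;  H₂ = 31%×$35.35 = $10.9585
EOQ₁ = √(2×36,125×409/11.1600) = 1,627.23  (< 5,860, feasible at tier 1)
EOQ₂ = √(2×36,125×409/10.9585) = 1,642.12  (< 5,860 → use Q = 5,860 at tier-2 price)
TC(tier 1 (EOQ₁), Q≈1,627.2) = $1,318,659.87
TC(tier 2, Q≈5,860.0) = $1,311,648.51
Minimum at tier 2: $1,311,648.51

$1,311,648.51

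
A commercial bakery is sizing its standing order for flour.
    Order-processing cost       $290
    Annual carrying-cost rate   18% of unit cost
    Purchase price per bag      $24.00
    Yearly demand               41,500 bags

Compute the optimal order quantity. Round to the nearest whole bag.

2,360 bags

Carrying cost H = $24 × 18% = $4.3200/bag/yr
EOQ = √(2DS/H) = √(2 × 41,500 × 290 / 4.32)
    = √(5,571,759.26) ≈ 2,360.46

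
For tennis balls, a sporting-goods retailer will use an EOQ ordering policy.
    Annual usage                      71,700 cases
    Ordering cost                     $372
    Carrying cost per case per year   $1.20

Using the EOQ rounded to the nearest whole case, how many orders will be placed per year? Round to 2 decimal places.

10.75 orders per year

Optimal lot size Q* = (2 × 71,700 × $372 / $1.2)^½ ≈ 6,667.38 → Q = 6,667
N = D/Q = 71,700/6,667 ≈ 10.754 orders/yr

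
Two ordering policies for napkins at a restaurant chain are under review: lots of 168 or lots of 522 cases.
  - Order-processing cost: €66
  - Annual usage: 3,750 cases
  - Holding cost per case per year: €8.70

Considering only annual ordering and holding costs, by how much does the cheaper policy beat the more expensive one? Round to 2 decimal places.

€540.82

TC(Q) = (D/Q)S + (Q/2)H
TC(168) = (3,750/168)×66 + (168/2)×8.7 = €2,204.01
TC(522) = (3,750/522)×66 + (522/2)×8.7 = €2,744.84
|ΔTC| = |€2,204.01 − €2,744.84| = €540.82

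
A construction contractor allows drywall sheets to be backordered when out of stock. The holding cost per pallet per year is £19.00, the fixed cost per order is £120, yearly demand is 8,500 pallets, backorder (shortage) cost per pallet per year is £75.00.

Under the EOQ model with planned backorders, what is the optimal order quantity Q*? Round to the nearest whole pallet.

367 pallets

Q* = √(2DS/H) · √((H + b)/b)
   = √(2 × 8,500 × 120 / 19) · √((19 + 75) / 75)
   = 327.671 × 1.1195 ≈ 366.84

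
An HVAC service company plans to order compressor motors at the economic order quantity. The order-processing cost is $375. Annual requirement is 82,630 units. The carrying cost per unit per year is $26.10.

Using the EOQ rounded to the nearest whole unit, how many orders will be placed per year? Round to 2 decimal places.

53.62 orders per year

2DS/H = 2·82,630·375/26.1 = 2,374,425.29
EOQ = √2,374,425.29 ≈ 1,540.92 → Q = 1,541
N = D/Q = 82,630/1,541 ≈ 53.621 orders/yr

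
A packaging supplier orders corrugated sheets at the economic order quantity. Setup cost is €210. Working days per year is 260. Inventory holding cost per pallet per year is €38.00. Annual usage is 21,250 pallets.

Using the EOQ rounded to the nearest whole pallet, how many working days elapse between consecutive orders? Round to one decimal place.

Optimal lot size Q* = (2 × 21,250 × €210 / €38)^½ ≈ 484.63 → Q = 485 pallets
Cycle time = (working days × Q)/D = (260 × 485) / 21,250 = 5.934 days

5.9 days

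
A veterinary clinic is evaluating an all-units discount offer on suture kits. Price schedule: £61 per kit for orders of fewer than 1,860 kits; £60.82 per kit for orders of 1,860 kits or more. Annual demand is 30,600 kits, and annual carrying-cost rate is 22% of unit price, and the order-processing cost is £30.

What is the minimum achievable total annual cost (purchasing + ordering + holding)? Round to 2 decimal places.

H₁ = 22%×£61 = £13.4200;  H₂ = 22%×£60.82 = £13.3804
EOQ₁ = √(2×30,600×30/13.4200) = 369.88  (< 1,860, feasible at tier 1)
EOQ₂ = √(2×30,600×30/13.3804) = 370.43  (< 1,860 → use Q = 1,860 at tier-2 price)
TC(tier 1 (EOQ₁), Q≈369.9) = £1,871,563.78
TC(tier 2, Q≈1,860.0) = £1,874,029.32
Minimum at tier 1 (EOQ₁): £1,871,563.78

£1,871,563.78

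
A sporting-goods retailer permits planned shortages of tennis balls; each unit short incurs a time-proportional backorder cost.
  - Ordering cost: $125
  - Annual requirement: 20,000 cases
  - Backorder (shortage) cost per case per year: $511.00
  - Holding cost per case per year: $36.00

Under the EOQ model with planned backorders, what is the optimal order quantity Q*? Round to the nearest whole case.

Basic EOQ = √(2·20,000·125/36) = 372.678
Backorder adjustment √((H+b)/b) = √((36+511)/511) = 1.0346
Q* = 372.678 × 1.0346 ≈ 385.58

386 cases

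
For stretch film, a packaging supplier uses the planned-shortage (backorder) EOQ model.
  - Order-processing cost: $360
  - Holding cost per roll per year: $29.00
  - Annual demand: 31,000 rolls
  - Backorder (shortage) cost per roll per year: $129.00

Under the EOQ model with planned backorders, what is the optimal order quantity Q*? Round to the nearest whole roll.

971 rolls

Basic EOQ = √(2·31,000·360/29) = 877.300
Backorder adjustment √((H+b)/b) = √((29+129)/129) = 1.1067
Q* = 877.300 × 1.1067 ≈ 970.92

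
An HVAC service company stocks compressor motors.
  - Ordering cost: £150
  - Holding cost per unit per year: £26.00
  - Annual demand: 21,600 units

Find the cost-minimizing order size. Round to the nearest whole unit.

EOQ = √(2DS/H) = √(2 × 21,600 × 150 / 26)
    = √(249,230.77) ≈ 499.23

499 units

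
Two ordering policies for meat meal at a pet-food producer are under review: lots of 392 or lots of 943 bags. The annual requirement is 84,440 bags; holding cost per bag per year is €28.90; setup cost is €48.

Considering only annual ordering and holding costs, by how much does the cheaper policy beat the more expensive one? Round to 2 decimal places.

Annual cost at Q: ordering D·S/Q plus holding Q·H/2.
TC(392) = (84,440/392)×48 + (392/2)×28.9 = €16,003.99
TC(943) = (84,440/943)×48 + (943/2)×28.9 = €17,924.46
Lots of 392 are cheaper by €1,920.47.

€1,920.47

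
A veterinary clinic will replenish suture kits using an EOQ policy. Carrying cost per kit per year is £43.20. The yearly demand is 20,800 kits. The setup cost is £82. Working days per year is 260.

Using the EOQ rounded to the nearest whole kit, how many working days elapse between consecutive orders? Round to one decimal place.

Q* = √(2·D·S / H) = √(2·20,800·82 / 43.2) = √78,963.0 ≈ 281.00 → Q = 281 kits
Cycle time = (working days × Q)/D = (260 × 281) / 20,800 = 3.513 days

3.5 days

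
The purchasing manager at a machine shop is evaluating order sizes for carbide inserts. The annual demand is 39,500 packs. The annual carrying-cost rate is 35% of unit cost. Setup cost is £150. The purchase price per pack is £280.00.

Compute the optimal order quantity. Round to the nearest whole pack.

Holding cost per pack per year: H = 35% × £280 = £98.0000
Optimal lot size Q* = (2 × 39,500 × £150 / £98)^½ ≈ 347.73

348 packs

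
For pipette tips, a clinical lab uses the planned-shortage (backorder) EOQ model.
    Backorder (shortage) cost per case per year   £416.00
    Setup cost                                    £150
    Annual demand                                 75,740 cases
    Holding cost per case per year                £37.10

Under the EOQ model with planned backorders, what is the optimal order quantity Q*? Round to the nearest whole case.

817 cases

Basic EOQ = √(2·75,740·150/37.1) = 782.594
Backorder adjustment √((H+b)/b) = √((37.1+416)/416) = 1.0436
Q* = 782.594 × 1.0436 ≈ 816.75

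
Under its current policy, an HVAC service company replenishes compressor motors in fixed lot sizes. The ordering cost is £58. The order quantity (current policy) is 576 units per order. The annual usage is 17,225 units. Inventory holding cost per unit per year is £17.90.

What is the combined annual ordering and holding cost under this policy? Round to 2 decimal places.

Annual ordering cost = (D/Q)·S = (17,225/576) × 58 = £1,734.46
Annual holding cost  = (Q/2)·H = (576/2) × 17.9 = £5,155.20
Total = £1,734.46 + £5,155.20 = £6,889.66

£6,889.66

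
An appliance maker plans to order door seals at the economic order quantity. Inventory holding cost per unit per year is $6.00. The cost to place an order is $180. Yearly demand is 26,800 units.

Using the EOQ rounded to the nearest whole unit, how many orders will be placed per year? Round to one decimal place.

Optimal lot size Q* = (2 × 26,800 × $180 / $6)^½ ≈ 1,268.07 → Q = 1,268
Orders per year = D/Q = 26,800 / 1,268 = 21.136

21.1 orders per year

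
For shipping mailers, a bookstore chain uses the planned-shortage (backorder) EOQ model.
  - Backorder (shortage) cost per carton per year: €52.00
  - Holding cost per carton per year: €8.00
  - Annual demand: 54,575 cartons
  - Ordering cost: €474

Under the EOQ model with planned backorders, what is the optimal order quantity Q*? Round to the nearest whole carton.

2,732 cartons

Q* = √(2DS/H) · √((H + b)/b)
   = √(2 × 54,575 × 474 / 8) · √((8 + 52) / 52)
   = 2,543.057 × 1.0742 ≈ 2,731.68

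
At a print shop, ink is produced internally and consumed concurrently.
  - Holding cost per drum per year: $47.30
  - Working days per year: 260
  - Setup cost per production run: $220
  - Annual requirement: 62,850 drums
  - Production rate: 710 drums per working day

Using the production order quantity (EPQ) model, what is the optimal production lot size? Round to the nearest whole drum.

942 drums

Daily demand d = 62,850/260 = 241.731; p = 710; 1 − d/p = 0.65953
EPQ = √(2DS / (H(1 − d/p)))
    = √(2 × 62,850 × 220 / (47.3 × 0.65953)) ≈ 941.52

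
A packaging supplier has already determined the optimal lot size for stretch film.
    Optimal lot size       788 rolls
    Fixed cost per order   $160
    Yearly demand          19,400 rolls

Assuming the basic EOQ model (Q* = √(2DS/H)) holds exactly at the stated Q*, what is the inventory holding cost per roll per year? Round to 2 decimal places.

$10.00

Since Q* = (2DS/H)^½, squaring gives Q*²·H = 2DS.
H = 2DS / Q² = 2 × 19,400 × 160 / 788² = 9.9977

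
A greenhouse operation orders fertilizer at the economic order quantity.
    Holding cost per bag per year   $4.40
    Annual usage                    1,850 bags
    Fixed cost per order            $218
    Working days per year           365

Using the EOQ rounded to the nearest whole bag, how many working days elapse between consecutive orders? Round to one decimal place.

2DS/H = 2·1,850·218/4.4 = 183,318.18
EOQ = √183,318.18 ≈ 428.16 → Q = 428 bags
Days between orders = 365 / (D/Q) = 365 / 4.322 ≈ 84.443

84.4 days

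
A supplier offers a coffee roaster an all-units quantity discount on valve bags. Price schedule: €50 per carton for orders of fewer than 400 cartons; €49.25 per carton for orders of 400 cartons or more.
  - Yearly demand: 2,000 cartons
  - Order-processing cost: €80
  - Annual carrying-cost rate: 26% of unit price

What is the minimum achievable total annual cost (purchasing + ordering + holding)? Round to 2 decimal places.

€101,461.00

H₁ = 26%×€50 = €13.0000;  H₂ = 26%×€49.25 = €12.8050
EOQ₁ = √(2×2,000×80/13.0000) = 156.89  (< 400, feasible at tier 1)
EOQ₂ = √(2×2,000×80/12.8050) = 158.08  (< 400 → use Q = 400 at tier-2 price)
TC(tier 1 (EOQ₁), Q≈156.9) = €102,039.61
TC(tier 2, Q≈400.0) = €101,461.00
Minimum at tier 2: €101,461.00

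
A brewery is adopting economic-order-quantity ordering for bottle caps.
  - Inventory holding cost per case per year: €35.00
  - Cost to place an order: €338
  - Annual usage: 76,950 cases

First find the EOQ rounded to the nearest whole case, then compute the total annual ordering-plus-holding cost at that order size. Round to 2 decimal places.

Q* = √(2·D·S / H) = √(2·76,950·338 / 35) = √1,486,234.3 ≈ 1,219.11 → Q = 1,219 cases
Orders/yr = 76,950/1,219 = 63.126; ordering cost = 63.126 × €338 = €21,336.42
Average inventory = 1,219/2 = 609.5; holding cost = 609.5 × €35 = €21,332.50
Total = €21,336.42 + €21,332.50 = €42,668.92

€42,668.92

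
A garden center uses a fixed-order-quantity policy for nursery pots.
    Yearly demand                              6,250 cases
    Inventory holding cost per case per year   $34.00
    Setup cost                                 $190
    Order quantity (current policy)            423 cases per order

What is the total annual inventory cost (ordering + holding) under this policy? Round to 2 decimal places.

$9,998.33

Ordering: D/Q × S = 6,250/423 × $190 = $2,807.33
Holding:  Q/2 × H = 423/2 × $34 = $7,191.00
Total = $2,807.33 + $7,191.00 = $9,998.33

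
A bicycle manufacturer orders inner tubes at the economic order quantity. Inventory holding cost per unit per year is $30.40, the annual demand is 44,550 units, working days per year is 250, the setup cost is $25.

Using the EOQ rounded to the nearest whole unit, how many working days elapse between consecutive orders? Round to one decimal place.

1.5 days

Optimal lot size Q* = (2 × 44,550 × $25 / $30.4)^½ ≈ 270.69 → Q = 271 units
Cycle time = (working days × Q)/D = (250 × 271) / 44,550 = 1.521 days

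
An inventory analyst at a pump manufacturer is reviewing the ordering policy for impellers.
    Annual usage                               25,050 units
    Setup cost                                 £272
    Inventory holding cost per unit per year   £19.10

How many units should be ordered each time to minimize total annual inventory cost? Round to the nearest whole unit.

2DS/H = 2·25,050·272/19.1 = 713,465.97
EOQ = √713,465.97 ≈ 844.67

845 units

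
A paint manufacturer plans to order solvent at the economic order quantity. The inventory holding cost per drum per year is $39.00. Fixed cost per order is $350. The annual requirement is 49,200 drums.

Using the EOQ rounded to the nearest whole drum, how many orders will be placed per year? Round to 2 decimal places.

52.34 orders per year

EOQ = √(2DS/H) = √(2 × 49,200 × 350 / 39)
    = √(883,076.92) ≈ 939.72 → Q = 940
Orders per year = D/Q = 49,200 / 940 = 52.340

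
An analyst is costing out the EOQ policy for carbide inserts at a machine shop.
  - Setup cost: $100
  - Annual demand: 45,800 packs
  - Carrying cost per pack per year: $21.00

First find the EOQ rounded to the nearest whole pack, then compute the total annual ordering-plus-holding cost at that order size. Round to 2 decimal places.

Optimal lot size Q* = (2 × 45,800 × $100 / $21)^½ ≈ 660.45 → Q = 660 packs
Annual ordering cost = (D/Q)·S = (45,800/660) × 100 = $6,939.39
Annual holding cost  = (Q/2)·H = (660/2) × 21 = $6,930.00
Total = $6,939.39 + $6,930.00 = $13,869.39

$13,869.39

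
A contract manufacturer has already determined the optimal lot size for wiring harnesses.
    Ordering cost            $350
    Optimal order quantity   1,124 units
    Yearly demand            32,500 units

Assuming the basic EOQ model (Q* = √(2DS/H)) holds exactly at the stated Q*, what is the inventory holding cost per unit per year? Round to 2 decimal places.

From Q* = √(2DS/H) ⇒ Q*² = 2DS/H.
H = 2DS / Q² = 2 × 32,500 × 350 / 1,124² = 18.0073

$18.01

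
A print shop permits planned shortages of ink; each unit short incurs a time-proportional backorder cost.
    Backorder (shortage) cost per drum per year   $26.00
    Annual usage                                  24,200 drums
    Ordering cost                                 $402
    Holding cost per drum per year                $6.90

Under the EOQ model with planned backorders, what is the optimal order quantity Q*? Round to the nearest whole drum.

Q* = √(2DS/H) · √((H + b)/b)
   = √(2 × 24,200 × 402 / 6.9) · √((6.9 + 26) / 26)
   = 1,679.234 × 1.1249 ≈ 1,888.96

1,889 drums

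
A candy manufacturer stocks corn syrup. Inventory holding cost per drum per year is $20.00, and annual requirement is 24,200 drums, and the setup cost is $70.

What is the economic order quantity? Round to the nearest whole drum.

412 drums

2DS/H = 2·24,200·70/20 = 169,400.00
EOQ = √169,400.00 ≈ 411.58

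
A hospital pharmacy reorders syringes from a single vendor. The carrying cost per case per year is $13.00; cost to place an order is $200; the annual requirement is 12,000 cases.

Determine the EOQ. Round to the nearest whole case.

Q* = √(2·D·S / H) = √(2·12,000·200 / 13) = √369,230.8 ≈ 607.64

608 cases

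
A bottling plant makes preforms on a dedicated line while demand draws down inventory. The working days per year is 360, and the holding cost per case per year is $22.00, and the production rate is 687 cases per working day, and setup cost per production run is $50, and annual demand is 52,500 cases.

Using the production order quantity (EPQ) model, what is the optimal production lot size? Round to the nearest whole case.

d = 52,500/360 = 145.8333 cases/day;  effective holding cost H(1 − d/p) = 22·(1 − 145.8333/687) = 17.32994
Q* = √(2DS / H_eff) = √(2·52,500·50 / 17.32994) ≈ 550.40

550 cases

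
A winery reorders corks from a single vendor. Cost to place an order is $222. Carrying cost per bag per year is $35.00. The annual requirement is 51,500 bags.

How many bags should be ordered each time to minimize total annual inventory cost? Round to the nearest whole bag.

808 bags

Q* = √(2·D·S / H) = √(2·51,500·222 / 35) = √653,314.3 ≈ 808.28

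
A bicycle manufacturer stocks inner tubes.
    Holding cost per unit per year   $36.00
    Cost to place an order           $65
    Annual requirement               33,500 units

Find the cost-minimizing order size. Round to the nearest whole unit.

EOQ = √(2DS/H) = √(2 × 33,500 × 65 / 36)
    = √(120,972.22) ≈ 347.81

348 units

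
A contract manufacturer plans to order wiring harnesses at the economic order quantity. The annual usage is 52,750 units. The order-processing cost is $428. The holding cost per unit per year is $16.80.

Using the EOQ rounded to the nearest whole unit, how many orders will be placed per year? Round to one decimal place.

32.2 orders per year

2DS/H = 2·52,750·428/16.8 = 2,687,738.10
EOQ = √2,687,738.10 ≈ 1,639.43 → Q = 1,639
N = D/Q = 52,750/1,639 ≈ 32.184 orders/yr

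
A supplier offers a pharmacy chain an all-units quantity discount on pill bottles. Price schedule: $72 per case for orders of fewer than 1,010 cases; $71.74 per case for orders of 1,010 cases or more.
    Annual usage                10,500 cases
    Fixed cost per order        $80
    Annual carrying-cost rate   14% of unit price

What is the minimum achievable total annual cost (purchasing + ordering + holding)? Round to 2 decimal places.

$759,173.70

H₁ = 14%×$72 = $10.0800;  H₂ = 14%×$71.74 = $10.0436
EOQ₁ = √(2×10,500×80/10.0800) = 408.25  (< 1,010, feasible at tier 1)
EOQ₂ = √(2×10,500×80/10.0436) = 408.99  (< 1,010 → use Q = 1,010 at tier-2 price)
TC(tier 1 (EOQ₁), Q≈408.2) = $760,115.14
TC(tier 2, Q≈1,010.0) = $759,173.70
Minimum at tier 2: $759,173.70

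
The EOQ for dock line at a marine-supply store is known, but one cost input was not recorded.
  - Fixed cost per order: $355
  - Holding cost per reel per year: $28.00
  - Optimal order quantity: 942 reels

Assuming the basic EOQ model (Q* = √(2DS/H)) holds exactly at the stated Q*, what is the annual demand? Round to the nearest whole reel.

34,995 reels per year

Since Q* = (2DS/H)^½, squaring gives Q*²·H = 2DS.
D = Q²H / (2S) = 942² × 28 / (2 × 355) = 34,994.64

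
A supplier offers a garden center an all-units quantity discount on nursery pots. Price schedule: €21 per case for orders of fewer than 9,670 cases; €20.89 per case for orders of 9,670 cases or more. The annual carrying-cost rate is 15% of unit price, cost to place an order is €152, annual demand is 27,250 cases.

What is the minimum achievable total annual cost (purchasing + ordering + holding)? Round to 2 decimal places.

H₁ = 15%×€21 = €3.1500;  H₂ = 15%×€20.89 = €3.1335
EOQ₁ = √(2×27,250×152/3.1500) = 1,621.68  (< 9,670, feasible at tier 1)
EOQ₂ = √(2×27,250×152/3.1335) = 1,625.94  (< 9,670 → use Q = 9,670 at tier-2 price)
TC(tier 1 (EOQ₁), Q≈1,621.7) = €577,358.29
TC(tier 2, Q≈9,670.0) = €584,831.31
Minimum at tier 1 (EOQ₁): €577,358.29

€577,358.29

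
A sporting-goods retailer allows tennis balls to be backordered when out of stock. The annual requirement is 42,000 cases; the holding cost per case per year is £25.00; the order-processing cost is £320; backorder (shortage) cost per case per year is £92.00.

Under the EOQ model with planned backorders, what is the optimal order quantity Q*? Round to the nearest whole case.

1,169 cases

Basic EOQ = √(2·42,000·320/25) = 1,036.919
Backorder adjustment √((H+b)/b) = √((25+92)/92) = 1.1277
Q* = 1,036.919 × 1.1277 ≈ 1,169.35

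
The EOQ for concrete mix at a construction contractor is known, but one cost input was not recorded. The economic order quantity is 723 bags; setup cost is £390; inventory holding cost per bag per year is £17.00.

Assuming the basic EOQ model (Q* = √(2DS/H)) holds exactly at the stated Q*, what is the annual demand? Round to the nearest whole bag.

Since Q* = (2DS/H)^½, squaring gives Q*²·H = 2DS.
D = Q²H / (2S) = 723² × 17 / (2 × 390) = 11,392.81

11,393 bags per year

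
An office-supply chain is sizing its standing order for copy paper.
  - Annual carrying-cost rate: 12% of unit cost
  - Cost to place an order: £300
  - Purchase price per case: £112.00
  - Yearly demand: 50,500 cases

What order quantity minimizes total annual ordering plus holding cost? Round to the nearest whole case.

1,501 cases

Carrying cost H = £112 × 12% = £13.4400/case/yr
2DS/H = 2·50,500·300/13.44 = 2,254,464.29
EOQ = √2,254,464.29 ≈ 1,501.49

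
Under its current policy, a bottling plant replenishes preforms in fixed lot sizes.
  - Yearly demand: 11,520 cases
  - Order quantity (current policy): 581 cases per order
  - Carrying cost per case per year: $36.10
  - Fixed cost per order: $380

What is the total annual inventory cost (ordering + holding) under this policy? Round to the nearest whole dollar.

$18,022

Orders/yr = 11,520/581 = 19.828; ordering cost = 19.828 × $380 = $7,534.60
Average inventory = 581/2 = 290.5; holding cost = 290.5 × $36.1 = $10,487.05
Total = $7,534.60 + $10,487.05 = $18,021.65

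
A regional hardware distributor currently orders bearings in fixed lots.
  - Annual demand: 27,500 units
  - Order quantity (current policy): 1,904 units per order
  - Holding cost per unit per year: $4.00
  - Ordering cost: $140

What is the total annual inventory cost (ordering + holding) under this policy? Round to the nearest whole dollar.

$5,830

Ordering: D/Q × S = 27,500/1,904 × $140 = $2,022.06
Holding:  Q/2 × H = 1,904/2 × $4 = $3,808.00
Total = $2,022.06 + $3,808.00 = $5,830.06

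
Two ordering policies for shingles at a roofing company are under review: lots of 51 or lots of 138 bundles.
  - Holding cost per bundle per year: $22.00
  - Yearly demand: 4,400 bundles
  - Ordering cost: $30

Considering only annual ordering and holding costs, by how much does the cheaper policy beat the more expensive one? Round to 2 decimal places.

$674.71

Annual cost at Q: ordering D·S/Q plus holding Q·H/2.
TC(51) = (4,400/51)×30 + (51/2)×22 = $3,149.24
TC(138) = (4,400/138)×30 + (138/2)×22 = $2,474.52
Lots of 138 are cheaper by $674.71.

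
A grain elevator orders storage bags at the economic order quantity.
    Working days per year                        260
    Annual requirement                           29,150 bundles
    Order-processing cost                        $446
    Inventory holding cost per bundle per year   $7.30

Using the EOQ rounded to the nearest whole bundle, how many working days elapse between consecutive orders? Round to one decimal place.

2DS/H = 2·29,150·446/7.3 = 3,561,890.41
EOQ = √3,561,890.41 ≈ 1,887.30 → Q = 1,887 bundles
Cycle time = (working days × Q)/D = (260 × 1,887) / 29,150 = 16.831 days

16.8 days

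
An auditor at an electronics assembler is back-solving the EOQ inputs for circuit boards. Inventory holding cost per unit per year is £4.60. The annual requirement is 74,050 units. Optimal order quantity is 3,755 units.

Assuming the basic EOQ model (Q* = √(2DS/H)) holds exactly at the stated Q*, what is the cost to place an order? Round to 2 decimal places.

£437.95

Since Q* = (2DS/H)^½, squaring gives Q*²·H = 2DS.
S = Q²H / (2D) = 3,755² × 4.6 / (2 × 74,050) = 437.9481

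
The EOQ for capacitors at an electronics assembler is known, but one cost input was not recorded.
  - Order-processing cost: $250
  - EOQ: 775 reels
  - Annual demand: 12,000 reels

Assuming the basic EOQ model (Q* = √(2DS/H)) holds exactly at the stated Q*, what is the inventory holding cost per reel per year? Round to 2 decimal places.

$9.99

EOQ relation: Q² = 2DS/H, so rearrange for the unknown.
H = 2DS / Q² = 2 × 12,000 × 250 / 775² = 9.9896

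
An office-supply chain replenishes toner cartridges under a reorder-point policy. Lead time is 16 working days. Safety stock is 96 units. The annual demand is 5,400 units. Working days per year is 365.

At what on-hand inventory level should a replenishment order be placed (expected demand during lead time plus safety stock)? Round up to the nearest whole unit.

333 units

Daily demand d = 5,400 / 365 = 14.795 units/day
Demand during lead time = 14.795 × 16 = 236.71
Reorder point = 236.71 + 96 = 332.71 → round up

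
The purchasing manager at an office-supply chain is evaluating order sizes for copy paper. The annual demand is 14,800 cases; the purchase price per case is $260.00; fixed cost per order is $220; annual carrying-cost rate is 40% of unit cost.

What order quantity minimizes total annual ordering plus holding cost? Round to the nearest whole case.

250 cases

Carrying cost H = $260 × 40% = $104.0000/case/yr
2DS/H = 2·14,800·220/104 = 62,615.38
EOQ = √62,615.38 ≈ 250.23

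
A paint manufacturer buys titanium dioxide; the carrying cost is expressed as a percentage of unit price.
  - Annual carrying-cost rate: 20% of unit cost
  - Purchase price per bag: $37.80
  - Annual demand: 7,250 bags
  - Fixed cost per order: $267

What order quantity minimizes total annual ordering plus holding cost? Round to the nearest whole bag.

Holding cost per bag per year: H = 20% × $37.8 = $7.5600
EOQ = √(2DS/H) = √(2 × 7,250 × 267 / 7.56)
    = √(512,103.17) ≈ 715.61

716 bags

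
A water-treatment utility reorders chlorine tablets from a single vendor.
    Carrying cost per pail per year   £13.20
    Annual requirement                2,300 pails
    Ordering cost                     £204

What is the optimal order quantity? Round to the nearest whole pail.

Q* = √(2·D·S / H) = √(2·2,300·204 / 13.2) = √71,090.9 ≈ 266.63

267 pails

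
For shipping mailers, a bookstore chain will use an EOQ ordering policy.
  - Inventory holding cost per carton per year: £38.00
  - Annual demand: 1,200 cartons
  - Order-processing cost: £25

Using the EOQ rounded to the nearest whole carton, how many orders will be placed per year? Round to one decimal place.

Q* = √(2·D·S / H) = √(2·1,200·25 / 38) = √1,578.9 ≈ 39.74 → Q = 40
N = D/Q = 1,200/40 ≈ 30.000 orders/yr

30.0 orders per year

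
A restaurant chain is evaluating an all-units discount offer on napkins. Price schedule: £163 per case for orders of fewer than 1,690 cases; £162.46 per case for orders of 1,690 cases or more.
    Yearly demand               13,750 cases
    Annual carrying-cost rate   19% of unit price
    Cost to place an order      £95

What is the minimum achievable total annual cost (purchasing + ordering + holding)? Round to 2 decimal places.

H₁ = 19%×£163 = £30.9700;  H₂ = 19%×£162.46 = £30.8674
EOQ₁ = √(2×13,750×95/30.9700) = 290.44  (< 1,690, feasible at tier 1)
EOQ₂ = √(2×13,750×95/30.8674) = 290.92  (< 1,690 → use Q = 1,690 at tier-2 price)
TC(tier 1 (EOQ₁), Q≈290.4) = £2,250,244.95
TC(tier 2, Q≈1,690.0) = £2,260,680.88
Minimum at tier 1 (EOQ₁): £2,250,244.95

£2,250,244.95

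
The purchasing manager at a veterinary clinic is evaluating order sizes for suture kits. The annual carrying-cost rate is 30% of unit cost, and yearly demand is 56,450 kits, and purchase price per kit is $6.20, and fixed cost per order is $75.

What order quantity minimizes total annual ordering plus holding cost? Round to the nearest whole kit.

H = i·C = 0.3 × $6.2 = $1.8600 per kit-year
Q* = √(2·D·S / H) = √(2·56,450·75 / 1.86) = √4,552,419.4 ≈ 2,133.64

2,134 kits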